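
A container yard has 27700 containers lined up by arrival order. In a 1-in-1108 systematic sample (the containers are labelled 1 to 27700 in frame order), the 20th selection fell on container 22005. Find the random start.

953

k = 1108
r = 22005 − (20−1)×1108 = 22005 − 21052 = 953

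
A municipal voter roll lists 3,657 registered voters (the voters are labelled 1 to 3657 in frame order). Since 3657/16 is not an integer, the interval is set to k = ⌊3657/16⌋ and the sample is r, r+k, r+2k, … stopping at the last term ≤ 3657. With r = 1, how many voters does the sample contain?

17

k = ⌊3657/16⌋ = 228
Achieved size = ⌊(3657 − 1)/228⌋ + 1 = ⌊3656/228⌋ + 1 = 16 + 1 = 17
(last selection: 1 + 16×228 = 3649 ≤ 3657; next would be 3877 > 3657)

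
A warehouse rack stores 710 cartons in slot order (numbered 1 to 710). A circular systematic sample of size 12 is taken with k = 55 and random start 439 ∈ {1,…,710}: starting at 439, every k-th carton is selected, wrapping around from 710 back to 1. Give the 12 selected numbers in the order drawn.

439, 494, 549, 604, 659, 4, 59, 114, 169, 224, 279, 334

Selection 1: 439
Selection 2: 439 + 55 = 494
Selection 3: 494 + 55 = 549
Selection 4: 549 + 55 = 604
Selection 5: 604 + 55 = 659
Selection 6: 659 + 55 = 714 → 714 − 710 = 4
Selection 7: 4 + 55 = 59
Selection 8: 59 + 55 = 114
Selection 9: 114 + 55 = 169
Selection 10: 169 + 55 = 224
Selection 11: 224 + 55 = 279
Selection 12: 279 + 55 = 334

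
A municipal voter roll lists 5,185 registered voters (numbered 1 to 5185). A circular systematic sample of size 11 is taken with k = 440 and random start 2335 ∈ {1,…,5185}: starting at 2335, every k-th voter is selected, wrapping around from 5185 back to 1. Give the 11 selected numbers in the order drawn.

2335, 2775, 3215, 3655, 4095, 4535, 4975, 230, 670, 1110, 1550

Selection 1: 2335
Selection 2: 2335 + 440 = 2775
Selection 3: 2775 + 440 = 3215
Selection 4: 3215 + 440 = 3655
Selection 5: 3655 + 440 = 4095
Selection 6: 4095 + 440 = 4535
Selection 7: 4535 + 440 = 4975
Selection 8: 4975 + 440 = 5415 → 5415 − 5185 = 230
Selection 9: 230 + 440 = 670
Selection 10: 670 + 440 = 1110
Selection 11: 1110 + 440 = 1550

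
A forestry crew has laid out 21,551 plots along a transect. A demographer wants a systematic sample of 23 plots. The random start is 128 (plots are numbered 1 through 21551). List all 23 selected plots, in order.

128, 1065, 2002, 2939, 3876, 4813, 5750, 6687, 7624, 8561, 9498, 10435, 11372, 12309, 13246, 14183, 15120, 16057, 16994, 17931, 18868, 19805, 20742

k = N/n = 21551/23 = 937
plot 1: 128
plot 2: 128 + 937 = 1065
plot 3: 1065 + 937 = 2002
plot 4: 2002 + 937 = 2939
plot 5: 2939 + 937 = 3876
plot 6: 3876 + 937 = 4813
plot 7: 4813 + 937 = 5750
plot 8: 5750 + 937 = 6687
plot 9: 6687 + 937 = 7624
plot 10: 7624 + 937 = 8561
plot 11: 8561 + 937 = 9498
plot 12: 9498 + 937 = 10435
plot 13: 10435 + 937 = 11372
plot 14: 11372 + 937 = 12309
plot 15: 12309 + 937 = 13246
plot 16: 13246 + 937 = 14183
plot 17: 14183 + 937 = 15120
plot 18: 15120 + 937 = 16057
plot 19: 16057 + 937 = 16994
plot 20: 16994 + 937 = 17931
plot 21: 17931 + 937 = 18868
plot 22: 18868 + 937 = 19805
plot 23: 19805 + 937 = 20742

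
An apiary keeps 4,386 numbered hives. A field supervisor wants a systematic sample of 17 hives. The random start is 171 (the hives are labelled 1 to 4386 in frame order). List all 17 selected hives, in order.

k = N/n = 4386/17 = 258
hive 1: 171
hive 2: 171 + 258 = 429
hive 3: 429 + 258 = 687
hive 4: 687 + 258 = 945
hive 5: 945 + 258 = 1203
hive 6: 1203 + 258 = 1461
hive 7: 1461 + 258 = 1719
hive 8: 1719 + 258 = 1977
hive 9: 1977 + 258 = 2235
hive 10: 2235 + 258 = 2493
hive 11: 2493 + 258 = 2751
hive 12: 2751 + 258 = 3009
hive 13: 3009 + 258 = 3267
hive 14: 3267 + 258 = 3525
hive 15: 3525 + 258 = 3783
hive 16: 3783 + 258 = 4041
hive 17: 4041 + 258 = 4299

171, 429, 687, 945, 1203, 1461, 1719, 1977, 2235, 2493, 2751, 3009, 3267, 3525, 3783, 4041, 4299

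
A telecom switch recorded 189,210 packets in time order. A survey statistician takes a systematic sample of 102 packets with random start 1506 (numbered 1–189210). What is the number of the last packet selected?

k = 189210/102 = 1855
102nd selection = r + (102−1)·k = 1506 + 101×1855 = 1506 + 187355 = 188861

188861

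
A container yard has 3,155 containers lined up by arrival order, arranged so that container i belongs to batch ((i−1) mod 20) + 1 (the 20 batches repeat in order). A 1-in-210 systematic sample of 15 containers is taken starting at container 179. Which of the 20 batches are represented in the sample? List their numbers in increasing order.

9, 19

Consecutive selections differ by k = 210, so their batch numbers differ by 210 mod 20 = 10.
gcd(210, 20) = 10, so the sample visits 20/10 = 2 distinct residues mod 20.
Start 179 is batch 19; the batches hit are 9, 19.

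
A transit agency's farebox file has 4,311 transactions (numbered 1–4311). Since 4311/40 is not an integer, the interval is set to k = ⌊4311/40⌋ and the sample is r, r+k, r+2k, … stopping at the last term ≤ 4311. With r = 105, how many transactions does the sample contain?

40

k = ⌊4311/40⌋ = 107
Achieved size = ⌊(4311 − 105)/107⌋ + 1 = ⌊4206/107⌋ + 1 = 39 + 1 = 40
(last selection: 105 + 39×107 = 4278 ≤ 4311; next would be 4385 > 4311)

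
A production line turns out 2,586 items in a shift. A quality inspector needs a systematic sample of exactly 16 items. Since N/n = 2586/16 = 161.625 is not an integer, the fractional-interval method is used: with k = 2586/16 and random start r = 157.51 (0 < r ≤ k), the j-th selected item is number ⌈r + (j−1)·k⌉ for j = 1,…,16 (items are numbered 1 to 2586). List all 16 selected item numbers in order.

j=1: r + 0k = 157.51 → ⌈·⌉ = 158
j=2: r + 1k = 319.135 → ⌈·⌉ = 320
j=3: r + 2k = 480.76 → ⌈·⌉ = 481
j=4: r + 3k = 642.385 → ⌈·⌉ = 643
j=5: r + 4k = 804.01 → ⌈·⌉ = 805
j=6: r + 5k = 965.635 → ⌈·⌉ = 966
j=7: r + 6k = 1127.26 → ⌈·⌉ = 1128
j=8: r + 7k = 1288.885 → ⌈·⌉ = 1289
j=9: r + 8k = 1450.51 → ⌈·⌉ = 1451
j=10: r + 9k = 1612.135 → ⌈·⌉ = 1613
j=11: r + 10k = 1773.76 → ⌈·⌉ = 1774
j=12: r + 11k = 1935.385 → ⌈·⌉ = 1936
j=13: r + 12k = 2097.01 → ⌈·⌉ = 2098
j=14: r + 13k = 2258.635 → ⌈·⌉ = 2259
j=15: r + 14k = 2420.26 → ⌈·⌉ = 2421
j=16: r + 15k = 2581.885 → ⌈·⌉ = 2582

158, 320, 481, 643, 805, 966, 1128, 1289, 1451, 1613, 1774, 1936, 2098, 2259, 2421, 2582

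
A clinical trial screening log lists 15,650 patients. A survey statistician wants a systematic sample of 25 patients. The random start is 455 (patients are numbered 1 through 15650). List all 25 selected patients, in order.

455, 1081, 1707, 2333, 2959, 3585, 4211, 4837, 5463, 6089, 6715, 7341, 7967, 8593, 9219, 9845, 10471, 11097, 11723, 12349, 12975, 13601, 14227, 14853, 15479

k = N/n = 15650/25 = 626
patient 1: 455
patient 2: 455 + 626 = 1081
patient 3: 1081 + 626 = 1707
patient 4: 1707 + 626 = 2333
patient 5: 2333 + 626 = 2959
patient 6: 2959 + 626 = 3585
patient 7: 3585 + 626 = 4211
patient 8: 4211 + 626 = 4837
patient 9: 4837 + 626 = 5463
patient 10: 5463 + 626 = 6089
patient 11: 6089 + 626 = 6715
patient 12: 6715 + 626 = 7341
patient 13: 7341 + 626 = 7967
patient 14: 7967 + 626 = 8593
patient 15: 8593 + 626 = 9219
patient 16: 9219 + 626 = 9845
patient 17: 9845 + 626 = 10471
patient 18: 10471 + 626 = 11097
patient 19: 11097 + 626 = 11723
patient 20: 11723 + 626 = 12349
patient 21: 12349 + 626 = 12975
patient 22: 12975 + 626 = 13601
patient 23: 13601 + 626 = 14227
patient 24: 14227 + 626 = 14853
patient 25: 14853 + 626 = 15479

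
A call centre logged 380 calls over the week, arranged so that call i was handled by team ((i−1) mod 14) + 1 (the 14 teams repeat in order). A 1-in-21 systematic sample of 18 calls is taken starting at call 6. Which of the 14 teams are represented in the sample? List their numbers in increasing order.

Consecutive selections differ by k = 21, so their team numbers differ by 21 mod 14 = 7.
gcd(21, 14) = 7, so the sample visits 14/7 = 2 distinct residues mod 14.
Start 6 is team 6; the teams hit are 6, 13.

6, 13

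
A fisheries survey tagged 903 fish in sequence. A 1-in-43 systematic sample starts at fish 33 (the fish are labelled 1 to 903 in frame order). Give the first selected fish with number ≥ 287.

291

k = 43
Steps past start: ⌈(287 − 33)/43⌉ = ⌈254/43⌉ = 6
Selected fish: 33 + 6×43 = 291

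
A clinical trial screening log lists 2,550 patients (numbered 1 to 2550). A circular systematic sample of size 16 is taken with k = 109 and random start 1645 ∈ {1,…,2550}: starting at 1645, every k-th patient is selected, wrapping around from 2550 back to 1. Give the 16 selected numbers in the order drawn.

1645, 1754, 1863, 1972, 2081, 2190, 2299, 2408, 2517, 76, 185, 294, 403, 512, 621, 730

Selection 1: 1645
Selection 2: 1645 + 109 = 1754
Selection 3: 1754 + 109 = 1863
Selection 4: 1863 + 109 = 1972
Selection 5: 1972 + 109 = 2081
Selection 6: 2081 + 109 = 2190
Selection 7: 2190 + 109 = 2299
Selection 8: 2299 + 109 = 2408
Selection 9: 2408 + 109 = 2517
Selection 10: 2517 + 109 = 2626 → 2626 − 2550 = 76
Selection 11: 76 + 109 = 185
Selection 12: 185 + 109 = 294
Selection 13: 294 + 109 = 403
Selection 14: 403 + 109 = 512
Selection 15: 512 + 109 = 621
Selection 16: 621 + 109 = 730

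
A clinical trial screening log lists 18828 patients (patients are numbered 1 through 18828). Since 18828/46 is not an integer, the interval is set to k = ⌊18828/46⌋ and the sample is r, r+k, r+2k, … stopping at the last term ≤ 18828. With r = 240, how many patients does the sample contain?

k = ⌊18828/46⌋ = 409
Achieved size = ⌊(18828 − 240)/409⌋ + 1 = ⌊18588/409⌋ + 1 = 45 + 1 = 46
(last selection: 240 + 45×409 = 18645 ≤ 18828; next would be 19054 > 18828)

46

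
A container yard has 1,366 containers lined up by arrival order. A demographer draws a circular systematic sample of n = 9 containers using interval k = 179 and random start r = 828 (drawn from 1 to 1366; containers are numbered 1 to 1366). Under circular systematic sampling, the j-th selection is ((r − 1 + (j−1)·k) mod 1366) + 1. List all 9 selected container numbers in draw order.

Selection 1: 828
Selection 2: 828 + 179 = 1007
Selection 3: 1007 + 179 = 1186
Selection 4: 1186 + 179 = 1365
Selection 5: 1365 + 179 = 1544 → 1544 − 1366 = 178
Selection 6: 178 + 179 = 357
Selection 7: 357 + 179 = 536
Selection 8: 536 + 179 = 715
Selection 9: 715 + 179 = 894

828, 1007, 1186, 1365, 178, 357, 536, 715, 894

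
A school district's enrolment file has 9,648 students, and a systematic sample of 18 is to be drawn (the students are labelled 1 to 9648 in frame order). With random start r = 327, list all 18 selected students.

327, 863, 1399, 1935, 2471, 3007, 3543, 4079, 4615, 5151, 5687, 6223, 6759, 7295, 7831, 8367, 8903, 9439

k = N/n = 9648/18 = 536
student 1: 327
student 2: 327 + 536 = 863
student 3: 863 + 536 = 1399
student 4: 1399 + 536 = 1935
student 5: 1935 + 536 = 2471
student 6: 2471 + 536 = 3007
student 7: 3007 + 536 = 3543
student 8: 3543 + 536 = 4079
student 9: 4079 + 536 = 4615
student 10: 4615 + 536 = 5151
student 11: 5151 + 536 = 5687
student 12: 5687 + 536 = 6223
student 13: 6223 + 536 = 6759
student 14: 6759 + 536 = 7295
student 15: 7295 + 536 = 7831
student 16: 7831 + 536 = 8367
student 17: 8367 + 536 = 8903
student 18: 8903 + 536 = 9439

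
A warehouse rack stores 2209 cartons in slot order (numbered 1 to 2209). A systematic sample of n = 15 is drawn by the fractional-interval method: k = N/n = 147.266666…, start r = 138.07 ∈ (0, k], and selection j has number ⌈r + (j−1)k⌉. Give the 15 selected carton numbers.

139, 286, 433, 580, 728, 875, 1022, 1169, 1317, 1464, 1611, 1759, 1906, 2053, 2200

j=1: r + 0k = 138.07 → ⌈·⌉ = 139
j=2: r + 1k = 285.336666… → ⌈·⌉ = 286
j=3: r + 2k = 432.603333… → ⌈·⌉ = 433
j=4: r + 3k = 579.87 → ⌈·⌉ = 580
j=5: r + 4k = 727.136666… → ⌈·⌉ = 728
j=6: r + 5k = 874.403333… → ⌈·⌉ = 875
j=7: r + 6k = 1021.67 → ⌈·⌉ = 1022
j=8: r + 7k = 1168.936666… → ⌈·⌉ = 1169
j=9: r + 8k = 1316.203333… → ⌈·⌉ = 1317
j=10: r + 9k = 1463.47 → ⌈·⌉ = 1464
j=11: r + 10k = 1610.736666… → ⌈·⌉ = 1611
j=12: r + 11k = 1758.003333… → ⌈·⌉ = 1759
j=13: r + 12k = 1905.27 → ⌈·⌉ = 1906
j=14: r + 13k = 2052.536666… → ⌈·⌉ = 2053
j=15: r + 14k = 2199.803333… → ⌈·⌉ = 2200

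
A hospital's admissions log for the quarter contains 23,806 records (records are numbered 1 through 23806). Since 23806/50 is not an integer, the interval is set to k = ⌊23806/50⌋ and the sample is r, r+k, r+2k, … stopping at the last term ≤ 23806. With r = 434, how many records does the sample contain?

50

k = ⌊23806/50⌋ = 476
Achieved size = ⌊(23806 − 434)/476⌋ + 1 = ⌊23372/476⌋ + 1 = 49 + 1 = 50
(last selection: 434 + 49×476 = 23758 ≤ 23806; next would be 24234 > 23806)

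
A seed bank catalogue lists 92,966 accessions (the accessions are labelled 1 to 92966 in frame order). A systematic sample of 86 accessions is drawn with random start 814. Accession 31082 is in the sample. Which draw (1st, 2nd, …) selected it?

29

k = 92966/86 = 1081
position = (31082 − 814)/1081 + 1 = 30268/1081 + 1 = 28 + 1 = 29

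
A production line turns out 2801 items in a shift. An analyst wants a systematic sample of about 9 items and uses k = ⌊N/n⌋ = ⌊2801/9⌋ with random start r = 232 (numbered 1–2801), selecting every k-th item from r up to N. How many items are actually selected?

k = ⌊2801/9⌋ = 311
Achieved size = ⌊(2801 − 232)/311⌋ + 1 = ⌊2569/311⌋ + 1 = 8 + 1 = 9
(last selection: 232 + 8×311 = 2720 ≤ 2801; next would be 3031 > 2801)

9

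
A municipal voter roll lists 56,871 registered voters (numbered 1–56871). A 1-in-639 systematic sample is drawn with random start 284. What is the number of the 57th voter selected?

36068

k = 639
57th selection = r + (57−1)·k = 284 + 56×639 = 284 + 35784 = 36068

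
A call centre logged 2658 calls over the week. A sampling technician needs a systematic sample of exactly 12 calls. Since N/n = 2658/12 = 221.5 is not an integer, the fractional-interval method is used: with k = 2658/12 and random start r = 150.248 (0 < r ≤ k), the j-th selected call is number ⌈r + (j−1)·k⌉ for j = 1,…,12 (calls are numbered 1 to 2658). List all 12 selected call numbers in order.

j=1: r + 0k = 150.248 → ⌈·⌉ = 151
j=2: r + 1k = 371.748 → ⌈·⌉ = 372
j=3: r + 2k = 593.248 → ⌈·⌉ = 594
j=4: r + 3k = 814.748 → ⌈·⌉ = 815
j=5: r + 4k = 1036.248 → ⌈·⌉ = 1037
j=6: r + 5k = 1257.748 → ⌈·⌉ = 1258
j=7: r + 6k = 1479.248 → ⌈·⌉ = 1480
j=8: r + 7k = 1700.748 → ⌈·⌉ = 1701
j=9: r + 8k = 1922.248 → ⌈·⌉ = 1923
j=10: r + 9k = 2143.748 → ⌈·⌉ = 2144
j=11: r + 10k = 2365.248 → ⌈·⌉ = 2366
j=12: r + 11k = 2586.748 → ⌈·⌉ = 2587

151, 372, 594, 815, 1037, 1258, 1480, 1701, 1923, 2144, 2366, 2587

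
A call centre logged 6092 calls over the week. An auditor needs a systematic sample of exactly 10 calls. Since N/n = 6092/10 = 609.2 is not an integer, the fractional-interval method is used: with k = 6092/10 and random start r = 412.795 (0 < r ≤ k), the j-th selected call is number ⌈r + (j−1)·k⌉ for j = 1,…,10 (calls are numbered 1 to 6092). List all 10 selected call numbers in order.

j=1: r + 0k = 412.795 → ⌈·⌉ = 413
j=2: r + 1k = 1021.995 → ⌈·⌉ = 1022
j=3: r + 2k = 1631.195 → ⌈·⌉ = 1632
j=4: r + 3k = 2240.395 → ⌈·⌉ = 2241
j=5: r + 4k = 2849.595 → ⌈·⌉ = 2850
j=6: r + 5k = 3458.795 → ⌈·⌉ = 3459
j=7: r + 6k = 4067.995 → ⌈·⌉ = 4068
j=8: r + 7k = 4677.195 → ⌈·⌉ = 4678
j=9: r + 8k = 5286.395 → ⌈·⌉ = 5287
j=10: r + 9k = 5895.595 → ⌈·⌉ = 5896

413, 1022, 1632, 2241, 2850, 3459, 4068, 4678, 5287, 5896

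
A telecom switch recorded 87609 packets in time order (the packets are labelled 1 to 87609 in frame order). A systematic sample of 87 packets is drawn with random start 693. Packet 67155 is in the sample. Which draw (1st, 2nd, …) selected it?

67

k = 87609/87 = 1007
position = (67155 − 693)/1007 + 1 = 66462/1007 + 1 = 66 + 1 = 67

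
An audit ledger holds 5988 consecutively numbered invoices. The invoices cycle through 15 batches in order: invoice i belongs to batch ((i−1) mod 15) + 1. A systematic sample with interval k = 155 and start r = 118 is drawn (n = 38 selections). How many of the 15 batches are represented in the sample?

Consecutive selections differ by k = 155, so their batch numbers differ by 155 mod 15 = 5.
gcd(155, 15) = 5, so the sample visits 15/5 = 3 distinct residues mod 15.
Start 118 is batch 13; the batches hit are 3, 8, 13.

3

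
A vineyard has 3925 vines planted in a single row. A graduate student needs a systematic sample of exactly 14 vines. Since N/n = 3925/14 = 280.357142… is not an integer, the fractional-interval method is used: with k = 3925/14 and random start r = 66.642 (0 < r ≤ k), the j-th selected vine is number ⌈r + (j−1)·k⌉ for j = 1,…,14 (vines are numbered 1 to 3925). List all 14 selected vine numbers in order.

j=1: r + 0k = 66.642 → ⌈·⌉ = 67
j=2: r + 1k = 346.999142… → ⌈·⌉ = 347
j=3: r + 2k = 627.356285… → ⌈·⌉ = 628
j=4: r + 3k = 907.713428… → ⌈·⌉ = 908
j=5: r + 4k = 1188.070571… → ⌈·⌉ = 1189
j=6: r + 5k = 1468.427714… → ⌈·⌉ = 1469
j=7: r + 6k = 1748.784857… → ⌈·⌉ = 1749
j=8: r + 7k = 2029.142 → ⌈·⌉ = 2030
j=9: r + 8k = 2309.499142… → ⌈·⌉ = 2310
j=10: r + 9k = 2589.856285… → ⌈·⌉ = 2590
j=11: r + 10k = 2870.213428… → ⌈·⌉ = 2871
j=12: r + 11k = 3150.570571… → ⌈·⌉ = 3151
j=13: r + 12k = 3430.927714… → ⌈·⌉ = 3431
j=14: r + 13k = 3711.284857… → ⌈·⌉ = 3712

67, 347, 628, 908, 1189, 1469, 1749, 2030, 2310, 2590, 2871, 3151, 3431, 3712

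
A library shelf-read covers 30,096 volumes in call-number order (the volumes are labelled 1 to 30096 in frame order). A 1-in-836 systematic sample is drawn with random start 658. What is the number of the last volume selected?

k = 836
36th selection = r + (36−1)·k = 658 + 35×836 = 658 + 29260 = 29918

29918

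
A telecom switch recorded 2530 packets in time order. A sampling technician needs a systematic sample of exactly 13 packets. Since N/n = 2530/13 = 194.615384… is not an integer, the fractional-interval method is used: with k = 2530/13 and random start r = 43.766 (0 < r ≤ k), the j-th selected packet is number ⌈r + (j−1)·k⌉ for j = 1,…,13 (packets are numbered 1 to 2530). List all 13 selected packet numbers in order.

j=1: r + 0k = 43.766 → ⌈·⌉ = 44
j=2: r + 1k = 238.381384… → ⌈·⌉ = 239
j=3: r + 2k = 432.996769… → ⌈·⌉ = 433
j=4: r + 3k = 627.612153… → ⌈·⌉ = 628
j=5: r + 4k = 822.227538… → ⌈·⌉ = 823
j=6: r + 5k = 1016.842923… → ⌈·⌉ = 1017
j=7: r + 6k = 1211.458307… → ⌈·⌉ = 1212
j=8: r + 7k = 1406.073692… → ⌈·⌉ = 1407
j=9: r + 8k = 1600.689076… → ⌈·⌉ = 1601
j=10: r + 9k = 1795.304461… → ⌈·⌉ = 1796
j=11: r + 10k = 1989.919846… → ⌈·⌉ = 1990
j=12: r + 11k = 2184.535230… → ⌈·⌉ = 2185
j=13: r + 12k = 2379.150615… → ⌈·⌉ = 2380

44, 239, 433, 628, 823, 1017, 1212, 1407, 1601, 1796, 1990, 2185, 2380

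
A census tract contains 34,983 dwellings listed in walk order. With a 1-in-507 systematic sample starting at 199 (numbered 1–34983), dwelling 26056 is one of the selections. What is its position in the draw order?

52

k = 507
position = (26056 − 199)/507 + 1 = 25857/507 + 1 = 51 + 1 = 52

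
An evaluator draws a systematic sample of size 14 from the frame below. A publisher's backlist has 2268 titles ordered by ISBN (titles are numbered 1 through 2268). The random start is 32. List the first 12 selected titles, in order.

k = N/n = 2268/14 = 162
title 1: 32
title 2: 32 + 162 = 194
title 3: 194 + 162 = 356
title 4: 356 + 162 = 518
title 5: 518 + 162 = 680
title 6: 680 + 162 = 842
title 7: 842 + 162 = 1004
title 8: 1004 + 162 = 1166
title 9: 1166 + 162 = 1328
title 10: 1328 + 162 = 1490
title 11: 1490 + 162 = 1652
title 12: 1652 + 162 = 1814

32, 194, 356, 518, 680, 842, 1004, 1166, 1328, 1490, 1652, 1814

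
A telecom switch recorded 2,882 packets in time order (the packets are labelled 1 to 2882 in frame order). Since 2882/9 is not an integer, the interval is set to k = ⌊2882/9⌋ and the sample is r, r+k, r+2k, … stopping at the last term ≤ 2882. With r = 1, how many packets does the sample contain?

10

k = ⌊2882/9⌋ = 320
Achieved size = ⌊(2882 − 1)/320⌋ + 1 = ⌊2881/320⌋ + 1 = 9 + 1 = 10
(last selection: 1 + 9×320 = 2881 ≤ 2882; next would be 3201 > 2882)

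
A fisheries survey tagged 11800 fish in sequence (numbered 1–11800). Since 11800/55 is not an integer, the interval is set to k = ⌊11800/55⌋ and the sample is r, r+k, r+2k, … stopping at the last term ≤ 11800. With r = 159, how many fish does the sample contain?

k = ⌊11800/55⌋ = 214
Achieved size = ⌊(11800 − 159)/214⌋ + 1 = ⌊11641/214⌋ + 1 = 54 + 1 = 55
(last selection: 159 + 54×214 = 11715 ≤ 11800; next would be 11929 > 11800)

55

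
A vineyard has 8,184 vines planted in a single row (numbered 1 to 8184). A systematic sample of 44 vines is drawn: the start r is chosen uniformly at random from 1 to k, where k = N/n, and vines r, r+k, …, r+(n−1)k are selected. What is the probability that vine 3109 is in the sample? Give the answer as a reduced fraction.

1/186

k = 8184/44 = 186.
Vine 3109 is selected iff r ≡ 3109 (mod 186); exactly one such r in {1,…,186}.
Inclusion probability = 1/186.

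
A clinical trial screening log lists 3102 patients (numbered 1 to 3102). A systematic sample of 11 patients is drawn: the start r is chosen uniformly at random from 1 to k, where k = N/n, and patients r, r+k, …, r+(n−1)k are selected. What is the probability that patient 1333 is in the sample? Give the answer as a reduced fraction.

1/282

k = 3102/11 = 282.
Patient 1333 is selected iff r ≡ 1333 (mod 282); exactly one such r in {1,…,282}.
Inclusion probability = 1/282.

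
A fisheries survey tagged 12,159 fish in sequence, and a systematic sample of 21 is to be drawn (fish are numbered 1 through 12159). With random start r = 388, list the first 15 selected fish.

388, 967, 1546, 2125, 2704, 3283, 3862, 4441, 5020, 5599, 6178, 6757, 7336, 7915, 8494

k = N/n = 12159/21 = 579
fish 1: 388
fish 2: 388 + 579 = 967
fish 3: 967 + 579 = 1546
fish 4: 1546 + 579 = 2125
fish 5: 2125 + 579 = 2704
fish 6: 2704 + 579 = 3283
fish 7: 3283 + 579 = 3862
fish 8: 3862 + 579 = 4441
fish 9: 4441 + 579 = 5020
fish 10: 5020 + 579 = 5599
fish 11: 5599 + 579 = 6178
fish 12: 6178 + 579 = 6757
fish 13: 6757 + 579 = 7336
fish 14: 7336 + 579 = 7915
fish 15: 7915 + 579 = 8494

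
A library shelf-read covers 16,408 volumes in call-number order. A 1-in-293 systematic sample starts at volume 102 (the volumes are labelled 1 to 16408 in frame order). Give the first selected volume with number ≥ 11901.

k = 293
Steps past start: ⌈(11901 − 102)/293⌉ = ⌈11799/293⌉ = 41
Selected volume: 102 + 41×293 = 12115

12115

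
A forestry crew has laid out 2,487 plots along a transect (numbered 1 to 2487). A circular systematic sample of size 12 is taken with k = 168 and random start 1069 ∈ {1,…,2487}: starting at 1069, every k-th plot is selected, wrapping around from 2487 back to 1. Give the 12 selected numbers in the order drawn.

1069, 1237, 1405, 1573, 1741, 1909, 2077, 2245, 2413, 94, 262, 430

Selection 1: 1069
Selection 2: 1069 + 168 = 1237
Selection 3: 1237 + 168 = 1405
Selection 4: 1405 + 168 = 1573
Selection 5: 1573 + 168 = 1741
Selection 6: 1741 + 168 = 1909
Selection 7: 1909 + 168 = 2077
Selection 8: 2077 + 168 = 2245
Selection 9: 2245 + 168 = 2413
Selection 10: 2413 + 168 = 2581 → 2581 − 2487 = 94
Selection 11: 94 + 168 = 262
Selection 12: 262 + 168 = 430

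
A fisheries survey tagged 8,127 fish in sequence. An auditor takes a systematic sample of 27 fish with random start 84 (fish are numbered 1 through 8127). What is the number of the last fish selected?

k = 8127/27 = 301
27th selection = r + (27−1)·k = 84 + 26×301 = 84 + 7826 = 7910

7910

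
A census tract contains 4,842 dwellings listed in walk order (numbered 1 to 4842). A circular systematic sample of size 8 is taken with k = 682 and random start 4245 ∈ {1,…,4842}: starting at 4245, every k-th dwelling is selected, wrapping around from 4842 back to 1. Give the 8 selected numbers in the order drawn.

Selection 1: 4245
Selection 2: 4245 + 682 = 4927 → 4927 − 4842 = 85
Selection 3: 85 + 682 = 767
Selection 4: 767 + 682 = 1449
Selection 5: 1449 + 682 = 2131
Selection 6: 2131 + 682 = 2813
Selection 7: 2813 + 682 = 3495
Selection 8: 3495 + 682 = 4177

4245, 85, 767, 1449, 2131, 2813, 3495, 4177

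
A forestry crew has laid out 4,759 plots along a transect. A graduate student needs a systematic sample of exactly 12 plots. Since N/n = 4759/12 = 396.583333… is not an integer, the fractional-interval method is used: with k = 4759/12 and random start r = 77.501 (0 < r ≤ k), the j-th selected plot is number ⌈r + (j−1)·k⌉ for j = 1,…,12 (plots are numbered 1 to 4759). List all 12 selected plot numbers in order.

78, 475, 871, 1268, 1664, 2061, 2458, 2854, 3251, 3647, 4044, 4440

j=1: r + 0k = 77.501 → ⌈·⌉ = 78
j=2: r + 1k = 474.084333… → ⌈·⌉ = 475
j=3: r + 2k = 870.667666… → ⌈·⌉ = 871
j=4: r + 3k = 1267.251 → ⌈·⌉ = 1268
j=5: r + 4k = 1663.834333… → ⌈·⌉ = 1664
j=6: r + 5k = 2060.417666… → ⌈·⌉ = 2061
j=7: r + 6k = 2457.001 → ⌈·⌉ = 2458
j=8: r + 7k = 2853.584333… → ⌈·⌉ = 2854
j=9: r + 8k = 3250.167666… → ⌈·⌉ = 3251
j=10: r + 9k = 3646.751 → ⌈·⌉ = 3647
j=11: r + 10k = 4043.334333… → ⌈·⌉ = 4044
j=12: r + 11k = 4439.917666… → ⌈·⌉ = 4440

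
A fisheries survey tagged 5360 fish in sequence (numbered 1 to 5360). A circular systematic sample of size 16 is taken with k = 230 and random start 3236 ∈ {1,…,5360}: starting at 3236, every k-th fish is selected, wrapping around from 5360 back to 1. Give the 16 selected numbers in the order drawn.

Selection 1: 3236
Selection 2: 3236 + 230 = 3466
Selection 3: 3466 + 230 = 3696
Selection 4: 3696 + 230 = 3926
Selection 5: 3926 + 230 = 4156
Selection 6: 4156 + 230 = 4386
Selection 7: 4386 + 230 = 4616
Selection 8: 4616 + 230 = 4846
Selection 9: 4846 + 230 = 5076
Selection 10: 5076 + 230 = 5306
Selection 11: 5306 + 230 = 5536 → 5536 − 5360 = 176
Selection 12: 176 + 230 = 406
Selection 13: 406 + 230 = 636
Selection 14: 636 + 230 = 866
Selection 15: 866 + 230 = 1096
Selection 16: 1096 + 230 = 1326

3236, 3466, 3696, 3926, 4156, 4386, 4616, 4846, 5076, 5306, 176, 406, 636, 866, 1096, 1326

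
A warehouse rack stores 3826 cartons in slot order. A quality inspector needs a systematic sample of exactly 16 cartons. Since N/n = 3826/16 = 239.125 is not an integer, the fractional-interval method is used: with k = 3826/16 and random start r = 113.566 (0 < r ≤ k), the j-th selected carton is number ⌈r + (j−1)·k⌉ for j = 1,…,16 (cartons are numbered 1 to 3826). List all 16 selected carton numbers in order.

j=1: r + 0k = 113.566 → ⌈·⌉ = 114
j=2: r + 1k = 352.691 → ⌈·⌉ = 353
j=3: r + 2k = 591.816 → ⌈·⌉ = 592
j=4: r + 3k = 830.941 → ⌈·⌉ = 831
j=5: r + 4k = 1070.066 → ⌈·⌉ = 1071
j=6: r + 5k = 1309.191 → ⌈·⌉ = 1310
j=7: r + 6k = 1548.316 → ⌈·⌉ = 1549
j=8: r + 7k = 1787.441 → ⌈·⌉ = 1788
j=9: r + 8k = 2026.566 → ⌈·⌉ = 2027
j=10: r + 9k = 2265.691 → ⌈·⌉ = 2266
j=11: r + 10k = 2504.816 → ⌈·⌉ = 2505
j=12: r + 11k = 2743.941 → ⌈·⌉ = 2744
j=13: r + 12k = 2983.066 → ⌈·⌉ = 2984
j=14: r + 13k = 3222.191 → ⌈·⌉ = 3223
j=15: r + 14k = 3461.316 → ⌈·⌉ = 3462
j=16: r + 15k = 3700.441 → ⌈·⌉ = 3701

114, 353, 592, 831, 1071, 1310, 1549, 1788, 2027, 2266, 2505, 2744, 2984, 3223, 3462, 3701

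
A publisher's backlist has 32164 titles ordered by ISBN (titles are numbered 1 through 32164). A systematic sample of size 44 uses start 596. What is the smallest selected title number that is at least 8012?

8637

k = 32164/44 = 731
Steps past start: ⌈(8012 − 596)/731⌉ = ⌈7416/731⌉ = 11
Selected title: 596 + 11×731 = 8637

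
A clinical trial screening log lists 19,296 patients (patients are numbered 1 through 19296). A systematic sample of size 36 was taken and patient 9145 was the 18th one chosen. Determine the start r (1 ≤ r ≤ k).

33

k = 19296/36 = 536
r = 9145 − (18−1)×536 = 9145 − 9112 = 33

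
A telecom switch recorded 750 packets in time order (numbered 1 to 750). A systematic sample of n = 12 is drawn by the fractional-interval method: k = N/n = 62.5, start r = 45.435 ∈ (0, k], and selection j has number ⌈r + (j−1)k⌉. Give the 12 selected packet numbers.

46, 108, 171, 233, 296, 358, 421, 483, 546, 608, 671, 733

j=1: r + 0k = 45.435 → ⌈·⌉ = 46
j=2: r + 1k = 107.935 → ⌈·⌉ = 108
j=3: r + 2k = 170.435 → ⌈·⌉ = 171
j=4: r + 3k = 232.935 → ⌈·⌉ = 233
j=5: r + 4k = 295.435 → ⌈·⌉ = 296
j=6: r + 5k = 357.935 → ⌈·⌉ = 358
j=7: r + 6k = 420.435 → ⌈·⌉ = 421
j=8: r + 7k = 482.935 → ⌈·⌉ = 483
j=9: r + 8k = 545.435 → ⌈·⌉ = 546
j=10: r + 9k = 607.935 → ⌈·⌉ = 608
j=11: r + 10k = 670.435 → ⌈·⌉ = 671
j=12: r + 11k = 732.935 → ⌈·⌉ = 733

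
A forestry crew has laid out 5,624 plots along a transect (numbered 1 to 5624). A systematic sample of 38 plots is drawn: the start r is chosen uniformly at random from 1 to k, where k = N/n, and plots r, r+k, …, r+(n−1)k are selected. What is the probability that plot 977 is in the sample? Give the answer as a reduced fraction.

k = 5624/38 = 148.
Plot 977 is selected iff r ≡ 977 (mod 148); exactly one such r in {1,…,148}.
Inclusion probability = 1/148.

1/148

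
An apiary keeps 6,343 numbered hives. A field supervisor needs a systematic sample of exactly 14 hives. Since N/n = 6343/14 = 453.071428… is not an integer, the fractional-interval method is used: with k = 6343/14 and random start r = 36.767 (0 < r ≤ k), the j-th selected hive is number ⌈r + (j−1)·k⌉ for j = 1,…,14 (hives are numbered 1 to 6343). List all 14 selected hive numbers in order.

37, 490, 943, 1396, 1850, 2303, 2756, 3209, 3662, 4115, 4568, 5021, 5474, 5927

j=1: r + 0k = 36.767 → ⌈·⌉ = 37
j=2: r + 1k = 489.838428… → ⌈·⌉ = 490
j=3: r + 2k = 942.909857… → ⌈·⌉ = 943
j=4: r + 3k = 1395.981285… → ⌈·⌉ = 1396
j=5: r + 4k = 1849.052714… → ⌈·⌉ = 1850
j=6: r + 5k = 2302.124142… → ⌈·⌉ = 2303
j=7: r + 6k = 2755.195571… → ⌈·⌉ = 2756
j=8: r + 7k = 3208.267 → ⌈·⌉ = 3209
j=9: r + 8k = 3661.338428… → ⌈·⌉ = 3662
j=10: r + 9k = 4114.409857… → ⌈·⌉ = 4115
j=11: r + 10k = 4567.481285… → ⌈·⌉ = 4568
j=12: r + 11k = 5020.552714… → ⌈·⌉ = 5021
j=13: r + 12k = 5473.624142… → ⌈·⌉ = 5474
j=14: r + 13k = 5926.695571… → ⌈·⌉ = 5927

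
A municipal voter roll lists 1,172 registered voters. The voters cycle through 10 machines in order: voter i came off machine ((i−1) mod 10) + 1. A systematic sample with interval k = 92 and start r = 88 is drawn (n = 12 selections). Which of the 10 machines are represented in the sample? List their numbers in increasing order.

2, 4, 6, 8, 10

Consecutive selections differ by k = 92, so their machine numbers differ by 92 mod 10 = 2.
gcd(92, 10) = 2, so the sample visits 10/2 = 5 distinct residues mod 10.
Start 88 is machine 8; the machines hit are 2, 4, 6, 8, 10.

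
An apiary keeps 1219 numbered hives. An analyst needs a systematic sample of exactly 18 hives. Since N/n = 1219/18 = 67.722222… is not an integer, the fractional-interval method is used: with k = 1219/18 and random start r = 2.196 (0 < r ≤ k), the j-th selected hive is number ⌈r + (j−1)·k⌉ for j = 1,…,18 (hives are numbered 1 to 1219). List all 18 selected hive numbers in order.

j=1: r + 0k = 2.196 → ⌈·⌉ = 3
j=2: r + 1k = 69.918222… → ⌈·⌉ = 70
j=3: r + 2k = 137.640444… → ⌈·⌉ = 138
j=4: r + 3k = 205.362666… → ⌈·⌉ = 206
j=5: r + 4k = 273.084888… → ⌈·⌉ = 274
j=6: r + 5k = 340.807111… → ⌈·⌉ = 341
j=7: r + 6k = 408.529333… → ⌈·⌉ = 409
j=8: r + 7k = 476.251555… → ⌈·⌉ = 477
j=9: r + 8k = 543.973777… → ⌈·⌉ = 544
j=10: r + 9k = 611.696 → ⌈·⌉ = 612
j=11: r + 10k = 679.418222… → ⌈·⌉ = 680
j=12: r + 11k = 747.140444… → ⌈·⌉ = 748
j=13: r + 12k = 814.862666… → ⌈·⌉ = 815
j=14: r + 13k = 882.584888… → ⌈·⌉ = 883
j=15: r + 14k = 950.307111… → ⌈·⌉ = 951
j=16: r + 15k = 1018.029333… → ⌈·⌉ = 1019
j=17: r + 16k = 1085.751555… → ⌈·⌉ = 1086
j=18: r + 17k = 1153.473777… → ⌈·⌉ = 1154

3, 70, 138, 206, 274, 341, 409, 477, 544, 612, 680, 748, 815, 883, 951, 1019, 1086, 1154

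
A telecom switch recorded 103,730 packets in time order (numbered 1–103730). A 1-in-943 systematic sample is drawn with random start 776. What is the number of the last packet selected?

k = 943
110th selection = r + (110−1)·k = 776 + 109×943 = 776 + 102787 = 103563

103563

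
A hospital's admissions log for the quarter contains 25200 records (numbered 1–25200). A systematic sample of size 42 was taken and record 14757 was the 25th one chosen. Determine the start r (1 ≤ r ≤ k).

k = 25200/42 = 600
r = 14757 − (25−1)×600 = 14757 − 14400 = 357

357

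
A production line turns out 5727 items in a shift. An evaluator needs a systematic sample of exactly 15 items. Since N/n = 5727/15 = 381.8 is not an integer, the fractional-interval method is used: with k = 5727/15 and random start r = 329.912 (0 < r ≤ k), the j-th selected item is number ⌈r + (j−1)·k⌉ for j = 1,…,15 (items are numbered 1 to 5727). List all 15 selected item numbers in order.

330, 712, 1094, 1476, 1858, 2239, 2621, 3003, 3385, 3767, 4148, 4530, 4912, 5294, 5676

j=1: r + 0k = 329.912 → ⌈·⌉ = 330
j=2: r + 1k = 711.712 → ⌈·⌉ = 712
j=3: r + 2k = 1093.512 → ⌈·⌉ = 1094
j=4: r + 3k = 1475.312 → ⌈·⌉ = 1476
j=5: r + 4k = 1857.112 → ⌈·⌉ = 1858
j=6: r + 5k = 2238.912 → ⌈·⌉ = 2239
j=7: r + 6k = 2620.712 → ⌈·⌉ = 2621
j=8: r + 7k = 3002.512 → ⌈·⌉ = 3003
j=9: r + 8k = 3384.312 → ⌈·⌉ = 3385
j=10: r + 9k = 3766.112 → ⌈·⌉ = 3767
j=11: r + 10k = 4147.912 → ⌈·⌉ = 4148
j=12: r + 11k = 4529.712 → ⌈·⌉ = 4530
j=13: r + 12k = 4911.512 → ⌈·⌉ = 4912
j=14: r + 13k = 5293.312 → ⌈·⌉ = 5294
j=15: r + 14k = 5675.112 → ⌈·⌉ = 5676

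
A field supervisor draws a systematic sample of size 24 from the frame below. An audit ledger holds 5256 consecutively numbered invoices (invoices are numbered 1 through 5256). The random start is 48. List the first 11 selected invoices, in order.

48, 267, 486, 705, 924, 1143, 1362, 1581, 1800, 2019, 2238

k = N/n = 5256/24 = 219
invoice 1: 48
invoice 2: 48 + 219 = 267
invoice 3: 267 + 219 = 486
invoice 4: 486 + 219 = 705
invoice 5: 705 + 219 = 924
invoice 6: 924 + 219 = 1143
invoice 7: 1143 + 219 = 1362
invoice 8: 1362 + 219 = 1581
invoice 9: 1581 + 219 = 1800
invoice 10: 1800 + 219 = 2019
invoice 11: 2019 + 219 = 2238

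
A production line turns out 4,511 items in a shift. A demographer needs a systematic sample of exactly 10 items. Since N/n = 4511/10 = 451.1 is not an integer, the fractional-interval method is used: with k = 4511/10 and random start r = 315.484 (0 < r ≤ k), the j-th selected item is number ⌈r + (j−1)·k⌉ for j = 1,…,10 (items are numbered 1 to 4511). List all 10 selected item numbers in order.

j=1: r + 0k = 315.484 → ⌈·⌉ = 316
j=2: r + 1k = 766.584 → ⌈·⌉ = 767
j=3: r + 2k = 1217.684 → ⌈·⌉ = 1218
j=4: r + 3k = 1668.784 → ⌈·⌉ = 1669
j=5: r + 4k = 2119.884 → ⌈·⌉ = 2120
j=6: r + 5k = 2570.984 → ⌈·⌉ = 2571
j=7: r + 6k = 3022.084 → ⌈·⌉ = 3023
j=8: r + 7k = 3473.184 → ⌈·⌉ = 3474
j=9: r + 8k = 3924.284 → ⌈·⌉ = 3925
j=10: r + 9k = 4375.384 → ⌈·⌉ = 4376

316, 767, 1218, 1669, 2120, 2571, 3023, 3474, 3925, 4376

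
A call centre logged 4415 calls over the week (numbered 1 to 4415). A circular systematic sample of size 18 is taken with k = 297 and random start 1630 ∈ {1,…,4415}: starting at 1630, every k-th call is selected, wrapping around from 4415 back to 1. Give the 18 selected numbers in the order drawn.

1630, 1927, 2224, 2521, 2818, 3115, 3412, 3709, 4006, 4303, 185, 482, 779, 1076, 1373, 1670, 1967, 2264

Selection 1: 1630
Selection 2: 1630 + 297 = 1927
Selection 3: 1927 + 297 = 2224
Selection 4: 2224 + 297 = 2521
Selection 5: 2521 + 297 = 2818
Selection 6: 2818 + 297 = 3115
Selection 7: 3115 + 297 = 3412
Selection 8: 3412 + 297 = 3709
Selection 9: 3709 + 297 = 4006
Selection 10: 4006 + 297 = 4303
Selection 11: 4303 + 297 = 4600 → 4600 − 4415 = 185
Selection 12: 185 + 297 = 482
Selection 13: 482 + 297 = 779
Selection 14: 779 + 297 = 1076
Selection 15: 1076 + 297 = 1373
Selection 16: 1373 + 297 = 1670
Selection 17: 1670 + 297 = 1967
Selection 18: 1967 + 297 = 2264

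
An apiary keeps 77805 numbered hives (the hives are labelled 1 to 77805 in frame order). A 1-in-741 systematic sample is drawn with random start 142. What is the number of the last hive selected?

k = 741
105th selection = r + (105−1)·k = 142 + 104×741 = 142 + 77064 = 77206

77206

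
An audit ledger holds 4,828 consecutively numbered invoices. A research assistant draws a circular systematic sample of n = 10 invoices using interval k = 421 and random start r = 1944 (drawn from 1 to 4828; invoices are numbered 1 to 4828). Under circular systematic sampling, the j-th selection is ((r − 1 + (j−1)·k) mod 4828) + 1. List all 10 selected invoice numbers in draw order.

1944, 2365, 2786, 3207, 3628, 4049, 4470, 63, 484, 905

Selection 1: 1944
Selection 2: 1944 + 421 = 2365
Selection 3: 2365 + 421 = 2786
Selection 4: 2786 + 421 = 3207
Selection 5: 3207 + 421 = 3628
Selection 6: 3628 + 421 = 4049
Selection 7: 4049 + 421 = 4470
Selection 8: 4470 + 421 = 4891 → 4891 − 4828 = 63
Selection 9: 63 + 421 = 484
Selection 10: 484 + 421 = 905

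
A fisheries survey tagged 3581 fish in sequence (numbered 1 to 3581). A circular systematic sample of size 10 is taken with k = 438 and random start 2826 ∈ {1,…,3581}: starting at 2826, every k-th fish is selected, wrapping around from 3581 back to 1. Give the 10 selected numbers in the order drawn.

Selection 1: 2826
Selection 2: 2826 + 438 = 3264
Selection 3: 3264 + 438 = 3702 → 3702 − 3581 = 121
Selection 4: 121 + 438 = 559
Selection 5: 559 + 438 = 997
Selection 6: 997 + 438 = 1435
Selection 7: 1435 + 438 = 1873
Selection 8: 1873 + 438 = 2311
Selection 9: 2311 + 438 = 2749
Selection 10: 2749 + 438 = 3187

2826, 3264, 121, 559, 997, 1435, 1873, 2311, 2749, 3187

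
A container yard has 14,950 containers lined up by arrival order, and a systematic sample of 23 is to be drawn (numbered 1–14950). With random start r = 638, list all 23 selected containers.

638, 1288, 1938, 2588, 3238, 3888, 4538, 5188, 5838, 6488, 7138, 7788, 8438, 9088, 9738, 10388, 11038, 11688, 12338, 12988, 13638, 14288, 14938

k = N/n = 14950/23 = 650
container 1: 638
container 2: 638 + 650 = 1288
container 3: 1288 + 650 = 1938
container 4: 1938 + 650 = 2588
container 5: 2588 + 650 = 3238
container 6: 3238 + 650 = 3888
container 7: 3888 + 650 = 4538
container 8: 4538 + 650 = 5188
container 9: 5188 + 650 = 5838
container 10: 5838 + 650 = 6488
container 11: 6488 + 650 = 7138
container 12: 7138 + 650 = 7788
container 13: 7788 + 650 = 8438
container 14: 8438 + 650 = 9088
container 15: 9088 + 650 = 9738
container 16: 9738 + 650 = 10388
container 17: 10388 + 650 = 11038
container 18: 11038 + 650 = 11688
container 19: 11688 + 650 = 12338
container 20: 12338 + 650 = 12988
container 21: 12988 + 650 = 13638
container 22: 13638 + 650 = 14288
container 23: 14288 + 650 = 14938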